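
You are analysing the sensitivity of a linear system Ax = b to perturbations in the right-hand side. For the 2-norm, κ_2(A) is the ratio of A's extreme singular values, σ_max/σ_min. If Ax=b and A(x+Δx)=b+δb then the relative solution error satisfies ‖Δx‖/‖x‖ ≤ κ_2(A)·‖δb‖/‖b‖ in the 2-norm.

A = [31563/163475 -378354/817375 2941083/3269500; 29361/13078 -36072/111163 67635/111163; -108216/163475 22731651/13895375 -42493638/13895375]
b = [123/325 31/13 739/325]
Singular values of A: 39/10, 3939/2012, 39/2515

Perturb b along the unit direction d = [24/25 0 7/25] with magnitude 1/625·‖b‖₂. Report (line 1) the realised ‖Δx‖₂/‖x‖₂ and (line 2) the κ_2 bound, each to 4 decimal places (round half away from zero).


0.0053
0.4024

largest singular value 39/10, smallest 39/2515
condition number: (39/10) ÷ (39/2515) = 251.5000
worst-case relative error ≤ 251.5000 × 1/625 = 0.4024
solve Ax = b  →  x = [1.3159 57.2892 29.6180]
‖b‖₂ = 3.3166 and ‖x‖₂ = 64.5059
re-solving with b+δb shifts x by Δx of norm 0.3422
dividing the unrounded norms, ‖Δx‖/‖x‖ = 0.0053
tightness: 0.0053 against a bound of 0.4024 (unrounded ratio ≈ 0.0132)


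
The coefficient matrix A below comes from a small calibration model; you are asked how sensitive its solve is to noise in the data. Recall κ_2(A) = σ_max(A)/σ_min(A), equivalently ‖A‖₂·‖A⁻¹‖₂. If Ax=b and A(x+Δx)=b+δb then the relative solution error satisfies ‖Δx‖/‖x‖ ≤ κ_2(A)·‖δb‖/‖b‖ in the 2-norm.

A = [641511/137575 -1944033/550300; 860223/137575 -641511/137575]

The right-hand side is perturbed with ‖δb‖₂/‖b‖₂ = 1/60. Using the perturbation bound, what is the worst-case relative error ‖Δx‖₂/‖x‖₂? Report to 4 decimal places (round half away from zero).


M = AᵀA = [46060798914/757075225 -138179544867/3028300900; -138179544867/3028300900 414553844601/12113203600]. tr(M)=46061065089/484528144, det(M)=57836025/484528144
λ_max, λ_min = (46061065089/484528144 ± √2121509624405696227521/234767522328084736)/2 = 1521/16, 38025/30283009
κ = σ_max/σ_min = (39/4)/(195/5503) = 275.1500
worst-case relative error ≤ 275.1500 × 1/60 = 4.5858

4.5858


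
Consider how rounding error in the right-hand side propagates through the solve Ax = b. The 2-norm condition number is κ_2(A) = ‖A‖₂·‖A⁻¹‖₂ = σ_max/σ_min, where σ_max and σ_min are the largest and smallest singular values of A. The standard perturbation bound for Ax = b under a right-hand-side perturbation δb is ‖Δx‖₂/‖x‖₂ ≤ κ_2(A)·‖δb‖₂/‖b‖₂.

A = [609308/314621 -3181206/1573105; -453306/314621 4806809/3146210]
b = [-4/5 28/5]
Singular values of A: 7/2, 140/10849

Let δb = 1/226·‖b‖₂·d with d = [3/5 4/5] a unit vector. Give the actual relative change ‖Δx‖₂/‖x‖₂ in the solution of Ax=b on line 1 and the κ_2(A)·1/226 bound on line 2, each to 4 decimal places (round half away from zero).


0.0063
1.2001

σ_max = 7/2, σ_min = 140/10849
κ = σ_max/σ_min = (7/2)/(140/10849) = 271.2250
worst-case relative error ≤ 271.2250 × 1/226 = 1.2001
solve Ax = b  →  x = [223.6739 214.6010]
‖b‖ = 5.6569, ‖x‖ = 309.9735
re-solving with b+δb shifts x by Δx of norm 1.9397
dividing the unrounded norms, ‖Δx‖/‖x‖ = 0.0063
realised/bound (from unrounded values) ≈ 0.0052


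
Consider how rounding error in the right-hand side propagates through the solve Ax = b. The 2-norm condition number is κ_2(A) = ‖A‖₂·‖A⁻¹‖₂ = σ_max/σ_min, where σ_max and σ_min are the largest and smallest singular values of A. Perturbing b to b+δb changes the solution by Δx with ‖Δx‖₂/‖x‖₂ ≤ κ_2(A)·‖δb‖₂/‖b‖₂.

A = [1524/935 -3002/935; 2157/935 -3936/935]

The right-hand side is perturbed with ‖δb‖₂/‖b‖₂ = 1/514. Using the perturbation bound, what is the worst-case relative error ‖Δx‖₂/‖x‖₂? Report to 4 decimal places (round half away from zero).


M = AᵀA = [279009/34969 -522600/34969; -522600/34969 980164/34969]. tr(M)=4357/121, det(M)=36/121
solving λ² − 4357/121·λ + 36/121 = 0 gives λ = 36, 1/121
so κ_2 = √(36 / (1/121)) = 66.0000
worst-case relative error ≤ 66.0000 × 1/514 = 0.1284

0.1284


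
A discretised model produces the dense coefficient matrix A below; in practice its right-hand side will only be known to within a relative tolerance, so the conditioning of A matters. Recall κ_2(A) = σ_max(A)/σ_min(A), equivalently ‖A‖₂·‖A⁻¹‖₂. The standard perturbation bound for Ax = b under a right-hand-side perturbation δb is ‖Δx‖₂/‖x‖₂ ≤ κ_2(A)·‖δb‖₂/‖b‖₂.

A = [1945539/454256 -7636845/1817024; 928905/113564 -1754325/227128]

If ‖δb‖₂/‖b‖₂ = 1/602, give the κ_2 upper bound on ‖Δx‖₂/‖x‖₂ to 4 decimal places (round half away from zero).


AᵀA = [17590953984921/206348513536 -67005020236455/825394054144; -67005020236455/825394054144 255291398714025/3301576216576]; tr = 638224331121/3925774336, det = 105706265625/62812389376
char-poly roots: 2601/16 and 40640625/3925774336
so κ_2 = √((2601/16) / (40640625/3925774336)) = 125.3120
perturbation bound = 125.3120·1/602 = 0.2082

0.2082


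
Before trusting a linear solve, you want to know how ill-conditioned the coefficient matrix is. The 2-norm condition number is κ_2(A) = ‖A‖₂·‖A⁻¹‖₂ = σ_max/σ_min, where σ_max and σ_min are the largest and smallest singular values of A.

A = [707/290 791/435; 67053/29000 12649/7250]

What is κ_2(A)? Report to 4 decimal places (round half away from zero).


M = AᵀA = [11289649/1000000 6350351/750000; 6350351/750000 3572149/562500]. tr(M)=6350449/360000, det(M)=2401/1000000
solving λ² − 6350449/360000·λ + 2401/1000000 = 0 gives λ = 441/25, 49/360000
so κ_2 = √((441/25) / (49/360000)) = 360.0000

360.0000


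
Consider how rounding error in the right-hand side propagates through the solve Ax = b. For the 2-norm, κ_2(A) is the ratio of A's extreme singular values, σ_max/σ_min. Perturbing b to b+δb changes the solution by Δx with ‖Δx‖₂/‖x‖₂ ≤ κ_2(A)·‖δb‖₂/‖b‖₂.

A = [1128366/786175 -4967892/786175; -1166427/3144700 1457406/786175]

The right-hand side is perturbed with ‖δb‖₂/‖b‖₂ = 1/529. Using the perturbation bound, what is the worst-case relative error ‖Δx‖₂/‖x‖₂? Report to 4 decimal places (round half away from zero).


0.2719

AᵀA = [34771054761/15822620944 -19297887525/1977827618; -19297887525/1977827618 42886373076/988913809]; tr = 428883417/9412624, det = 59049/588289
λ_max, λ_min = (428883417/9412624 ± √183905413791383025/88597490565376)/2 = 729/16, 1296/588289
σ_max=√(729/16)=(27/4), σ_min=√(1296/588289)=(36/767) → κ = 143.8125
κ_2(A)·‖δb‖/‖b‖ = 0.2719


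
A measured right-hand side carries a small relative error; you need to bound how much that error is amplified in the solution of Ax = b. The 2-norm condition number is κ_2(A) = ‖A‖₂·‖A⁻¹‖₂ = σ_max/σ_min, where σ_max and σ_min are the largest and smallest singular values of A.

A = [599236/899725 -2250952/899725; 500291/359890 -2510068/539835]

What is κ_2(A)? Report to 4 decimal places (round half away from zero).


form AᵀA = [26621495681/11204222500 -68316988894/8403166875; -68316988894/8403166875 702810028624/25209500625] with trace 4881333721/161340804 and determinant 5856400/40335201
λ_max, λ_min = (4881333721/161340804 ± √23812300875218976241/26030855035366416)/2 = 121/4, 193600/40335201
so κ_2 = √((121/4) / (193600/40335201)) = 79.3875

79.3875


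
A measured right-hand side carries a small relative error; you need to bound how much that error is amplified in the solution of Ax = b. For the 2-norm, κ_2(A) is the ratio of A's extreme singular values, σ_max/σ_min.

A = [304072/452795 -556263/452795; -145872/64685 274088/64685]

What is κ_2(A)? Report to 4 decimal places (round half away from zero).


M = AᵀA = [45404526400/8200932481 -85130019000/8200932481; -85130019000/8200932481 159620635225/8200932481]. tr(M)=709429625/28376929, det(M)=160000/28376929
solving λ² − 709429625/28376929·λ + 160000/28376929 = 0 gives λ = 25, 6400/28376929
σ_max=√25=5, σ_min=√(6400/28376929)=(80/5327) → κ = 332.9375

332.9375


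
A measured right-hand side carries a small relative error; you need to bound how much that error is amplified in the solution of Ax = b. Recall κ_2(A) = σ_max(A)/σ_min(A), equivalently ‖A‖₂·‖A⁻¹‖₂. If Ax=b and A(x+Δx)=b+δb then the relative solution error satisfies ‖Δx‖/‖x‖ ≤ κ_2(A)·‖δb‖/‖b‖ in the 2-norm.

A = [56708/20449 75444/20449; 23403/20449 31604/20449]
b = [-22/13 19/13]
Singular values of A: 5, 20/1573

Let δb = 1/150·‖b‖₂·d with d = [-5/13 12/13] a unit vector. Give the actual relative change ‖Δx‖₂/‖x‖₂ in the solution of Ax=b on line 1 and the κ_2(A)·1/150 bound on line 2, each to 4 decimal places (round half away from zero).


0.0075
2.6217

σ_max = 5, σ_min = 20/1573
condition number: 5 ÷ (20/1573) = 393.2500
perturbation bound = 393.2500·1/150 = 2.6217
solve Ax = b  →  x = [-125.9600 94.2200]
2-norm of b is 2.2361; of x, 157.3001
with δb = [-0.0057 0.0138], A·Δx = δb → ‖Δx‖ = 1.1724
dividing the unrounded norms, ‖Δx‖/‖x‖ = 0.0075
so the bound overstates the realised error by a factor of ≈ 351.7338 (computed from the unrounded values)


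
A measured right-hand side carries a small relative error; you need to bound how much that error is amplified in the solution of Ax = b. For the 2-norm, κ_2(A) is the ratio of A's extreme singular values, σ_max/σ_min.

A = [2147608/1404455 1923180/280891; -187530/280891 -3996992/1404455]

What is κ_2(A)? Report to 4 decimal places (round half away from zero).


M = AᵀA = [32493536356/11671561225 5774902560/466862449; 5774902560/466862449 641665549456/11671561225]. tr(M)=401046452/6943225, det(M)=8340544/173580625
solving λ² − 401046452/6943225·λ + 8340544/173580625 = 0 gives λ = 1444/25, 5776/6943225
κ_2(A) = √(λ_max/λ_min) = √((1444/25) / (5776/6943225)) = 263.5000

263.5000


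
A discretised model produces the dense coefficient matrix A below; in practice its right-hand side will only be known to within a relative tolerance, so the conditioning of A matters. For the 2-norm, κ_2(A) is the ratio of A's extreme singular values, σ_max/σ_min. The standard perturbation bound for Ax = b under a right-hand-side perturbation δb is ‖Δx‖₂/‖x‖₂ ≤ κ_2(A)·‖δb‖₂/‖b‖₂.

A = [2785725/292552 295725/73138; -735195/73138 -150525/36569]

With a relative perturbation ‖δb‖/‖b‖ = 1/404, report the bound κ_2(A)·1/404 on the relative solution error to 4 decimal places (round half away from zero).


0.3842

M = AᵀA = [19510643025/101767744 2032259625/25441936; 2032259625/25441936 211753125/6360484]. tr(M)=135495225/602176, det(M)=1265625/602176
solving λ² − 135495225/602176·λ + 1265625/602176 = 0 gives λ = 225, 5625/602176
so κ_2 = √(225 / (5625/602176)) = 155.2000
perturbation bound = 155.2000·1/404 = 0.3842


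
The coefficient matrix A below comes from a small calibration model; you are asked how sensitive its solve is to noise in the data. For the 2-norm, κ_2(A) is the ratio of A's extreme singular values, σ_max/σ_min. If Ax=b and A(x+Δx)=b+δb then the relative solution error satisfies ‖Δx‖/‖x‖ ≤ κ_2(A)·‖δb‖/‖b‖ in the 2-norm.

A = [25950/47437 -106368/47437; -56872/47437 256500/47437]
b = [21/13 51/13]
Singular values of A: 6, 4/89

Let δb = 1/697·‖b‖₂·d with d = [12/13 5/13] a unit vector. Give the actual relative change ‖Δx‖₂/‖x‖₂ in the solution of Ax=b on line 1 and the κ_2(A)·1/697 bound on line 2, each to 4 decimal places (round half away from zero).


σ_max = 6, σ_min = 4/89
κ_2(A) = 6 / (4/89) = 133.5000
worst-case relative error ≤ 133.5000 × 1/697 = 0.1915
solve Ax = b  →  x = [65.0122 15.1402]
‖b‖₂ = 4.2426 and ‖x‖₂ = 66.7519
re-solving with b+δb shifts x by Δx of norm 0.1354
dividing the unrounded norms, ‖Δx‖/‖x‖ = 0.0020
realised/bound (from unrounded values) ≈ 0.0106

0.0020
0.1915


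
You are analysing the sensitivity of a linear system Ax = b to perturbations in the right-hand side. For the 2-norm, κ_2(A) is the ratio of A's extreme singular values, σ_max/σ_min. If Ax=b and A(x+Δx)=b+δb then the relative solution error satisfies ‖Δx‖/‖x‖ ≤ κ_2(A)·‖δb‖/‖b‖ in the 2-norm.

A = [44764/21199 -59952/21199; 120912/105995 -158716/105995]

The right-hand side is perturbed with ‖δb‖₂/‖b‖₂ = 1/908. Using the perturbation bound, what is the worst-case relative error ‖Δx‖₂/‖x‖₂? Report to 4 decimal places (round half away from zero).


form AᵀA = [223927696/38875225 -298556928/38875225; -298556928/38875225 398085904/38875225] with trace 24880544/1555009 and determinant 6400/1555009
λ_max, λ_min = (24880544/1555009 ± √619001661505536/2418052990081)/2 = 16, 400/1555009
so κ_2 = √(16 / (400/1555009)) = 249.4000
bound on ‖Δx‖/‖x‖: κ·ε = 249.4000·1/908 = 0.2747

0.2747


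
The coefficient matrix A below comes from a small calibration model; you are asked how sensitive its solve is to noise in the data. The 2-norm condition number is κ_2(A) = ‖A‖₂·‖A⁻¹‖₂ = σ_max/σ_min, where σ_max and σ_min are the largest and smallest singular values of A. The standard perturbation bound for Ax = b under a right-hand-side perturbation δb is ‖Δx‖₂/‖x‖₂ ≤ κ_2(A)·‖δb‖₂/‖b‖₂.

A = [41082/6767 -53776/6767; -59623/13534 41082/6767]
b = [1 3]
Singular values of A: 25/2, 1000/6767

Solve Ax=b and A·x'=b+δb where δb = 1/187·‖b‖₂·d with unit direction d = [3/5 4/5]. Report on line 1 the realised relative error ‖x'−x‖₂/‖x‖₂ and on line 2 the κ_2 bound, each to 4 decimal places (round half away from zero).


from the listed singular values, σ₁ = 25/2, σ_n = 1000/6767
κ = σ_max/σ_min = (25/2)/(1000/6767) = 84.5875
κ_2(A)·‖δb‖/‖b‖ = 0.4523
solve Ax = b  →  x = [16.1928 12.2446]
‖b‖₂ = 3.1623 and ‖x‖₂ = 20.3012
Δx = A⁻¹·δb where δb = 1/187·3.1623·d; ‖Δx‖ = 0.1144
relative error = 0.0056
so the bound overstates the realised error by a factor of ≈ 80.2474 (computed from the unrounded values)

0.0056
0.4523


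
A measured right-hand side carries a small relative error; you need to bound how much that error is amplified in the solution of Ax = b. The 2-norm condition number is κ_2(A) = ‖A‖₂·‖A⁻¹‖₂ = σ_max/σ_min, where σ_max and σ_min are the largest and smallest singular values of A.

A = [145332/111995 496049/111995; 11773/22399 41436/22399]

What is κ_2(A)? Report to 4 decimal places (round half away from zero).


344.6000

M = AᵀA = [145482121/74218225 498742272/74218225; 498742272/74218225 1709989129/74218225]. tr(M)=74218850/2968729, det(M)=15625/2968729
char-poly roots: 25 and 625/2968729
σ_max=√25=5, σ_min=√(625/2968729)=(25/1723) → κ = 344.6000


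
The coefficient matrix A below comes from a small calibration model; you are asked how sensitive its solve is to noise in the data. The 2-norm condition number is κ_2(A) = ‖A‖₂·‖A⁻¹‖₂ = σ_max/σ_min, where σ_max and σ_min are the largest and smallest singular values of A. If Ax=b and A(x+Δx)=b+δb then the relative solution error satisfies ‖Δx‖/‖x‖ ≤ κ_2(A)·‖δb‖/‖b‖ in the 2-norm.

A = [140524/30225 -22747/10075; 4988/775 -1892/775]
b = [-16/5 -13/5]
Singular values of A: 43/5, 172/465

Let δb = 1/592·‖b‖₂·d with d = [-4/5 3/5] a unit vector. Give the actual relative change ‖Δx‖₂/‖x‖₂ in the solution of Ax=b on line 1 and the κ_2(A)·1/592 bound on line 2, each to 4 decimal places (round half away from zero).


0.0069
0.0393

from the listed singular values, σ₁ = 43/5, σ_n = 172/465
κ_2(A) = (43/5) / (172/465) = 23.2500
perturbation bound = 23.2500·1/592 = 0.0393
solve Ax = b  →  x = [0.6105 2.6744]
‖b‖ = 4.1231, ‖x‖ = 2.7432
re-solving with b+δb shifts x by Δx of norm 0.0188
dividing the unrounded norms, ‖Δx‖/‖x‖ = 0.0069
so the bound overstates the realised error by a factor of ≈ 5.7218 (computed from the unrounded values)


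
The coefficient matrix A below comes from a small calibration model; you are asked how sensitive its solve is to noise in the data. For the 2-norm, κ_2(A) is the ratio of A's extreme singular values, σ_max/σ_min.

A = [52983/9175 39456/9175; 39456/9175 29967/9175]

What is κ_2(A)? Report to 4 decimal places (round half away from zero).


M = AᵀA = [174558969/3367225 130915008/3367225; 130915008/3367225 98191881/3367225]. tr(M)=10910034/134689, det(M)=18225/134689
solving λ² − 10910034/134689·λ + 18225/134689 = 0 gives λ = 81, 225/134689
σ_max=√81=9, σ_min=√(225/134689)=(15/367) → κ = 220.2000

220.2000


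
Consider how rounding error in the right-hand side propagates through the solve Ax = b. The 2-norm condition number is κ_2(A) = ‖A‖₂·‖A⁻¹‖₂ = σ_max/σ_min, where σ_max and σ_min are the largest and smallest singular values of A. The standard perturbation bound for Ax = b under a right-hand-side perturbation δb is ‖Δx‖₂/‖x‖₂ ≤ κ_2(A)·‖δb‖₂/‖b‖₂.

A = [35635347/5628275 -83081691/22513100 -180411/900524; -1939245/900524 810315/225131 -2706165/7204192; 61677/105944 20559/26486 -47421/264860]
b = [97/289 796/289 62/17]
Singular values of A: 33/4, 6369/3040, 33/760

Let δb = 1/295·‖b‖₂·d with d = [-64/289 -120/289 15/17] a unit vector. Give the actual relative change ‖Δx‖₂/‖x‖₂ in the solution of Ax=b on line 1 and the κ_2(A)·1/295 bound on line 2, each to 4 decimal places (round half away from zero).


0.0078
0.6441

from the listed singular values, σ₁ = 33/4, σ_n = 33/760
condition number: (33/4) ÷ (33/760) = 190.0000
worst-case relative error ≤ 190.0000 × 1/295 = 0.6441
solve Ax = b  →  x = [7.0872 9.6516 44.5181]
2-norm of b is 4.5826; of x, 46.1003
re-solving with b+δb shifts x by Δx of norm 0.3578
realised ‖Δx‖/‖x‖ = 0.0078
tightness: 0.0078 against a bound of 0.6441 (unrounded ratio ≈ 0.0120)


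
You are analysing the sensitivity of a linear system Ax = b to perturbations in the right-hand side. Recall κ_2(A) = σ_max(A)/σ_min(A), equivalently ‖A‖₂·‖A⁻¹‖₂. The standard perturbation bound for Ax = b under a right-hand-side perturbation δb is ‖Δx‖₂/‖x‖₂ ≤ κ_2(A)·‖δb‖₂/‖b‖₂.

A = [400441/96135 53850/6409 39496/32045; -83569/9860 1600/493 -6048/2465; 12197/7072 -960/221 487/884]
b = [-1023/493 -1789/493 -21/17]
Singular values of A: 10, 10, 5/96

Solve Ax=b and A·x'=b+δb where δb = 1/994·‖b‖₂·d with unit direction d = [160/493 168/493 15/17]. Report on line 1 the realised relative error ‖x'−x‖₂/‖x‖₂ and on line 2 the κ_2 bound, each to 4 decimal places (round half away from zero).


σ_max = 10, σ_min = 5/96
condition number: 10 ÷ (5/96) = 192.0000
worst-case relative error ≤ 192.0000 × 1/994 = 0.1932
solve Ax = b  →  x = [16.3274 -0.2385 -55.2378]
‖b‖ = 4.3589, ‖x‖ = 57.6009
Δx = A⁻¹·δb where δb = 1/994·4.3589·d; ‖Δx‖ = 0.0842
realised ‖Δx‖/‖x‖ = 0.0015
so the bound overstates the realised error by a factor of ≈ 132.1455 (computed from the unrounded values)

0.0015
0.1932


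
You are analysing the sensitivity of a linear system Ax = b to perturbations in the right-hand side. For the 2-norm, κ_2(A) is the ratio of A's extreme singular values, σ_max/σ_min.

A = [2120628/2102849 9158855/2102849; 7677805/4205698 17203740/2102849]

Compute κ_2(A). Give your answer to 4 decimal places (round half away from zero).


M = AᵀA = [266217792649/61203791236 295730120610/15300947809; 295730120610/15300947809 1314371262625/15300947809]. tr(M)=3285962429/36409156, det(M)=3258025/36409156
eigenvalues of AᵀA: λ = (tr ± √(tr²−4·det))/2 = 361/4, 9025/9102289
κ_2(A) = √(λ_max/λ_min) = √((361/4) / (9025/9102289)) = 301.7000

301.7000


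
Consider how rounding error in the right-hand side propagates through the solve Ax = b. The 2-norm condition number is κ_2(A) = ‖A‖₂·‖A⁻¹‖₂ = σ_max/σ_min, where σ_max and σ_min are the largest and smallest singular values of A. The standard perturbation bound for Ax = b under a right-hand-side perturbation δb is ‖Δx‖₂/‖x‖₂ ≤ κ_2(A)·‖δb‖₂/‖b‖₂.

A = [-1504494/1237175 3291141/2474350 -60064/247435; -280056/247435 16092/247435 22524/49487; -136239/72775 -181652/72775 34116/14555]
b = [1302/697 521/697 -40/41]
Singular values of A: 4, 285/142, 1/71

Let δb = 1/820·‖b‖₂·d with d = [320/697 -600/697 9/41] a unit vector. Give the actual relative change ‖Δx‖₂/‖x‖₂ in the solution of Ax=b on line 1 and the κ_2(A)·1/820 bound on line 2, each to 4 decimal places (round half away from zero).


σ_max = 4, σ_min = 1/71
condition number: 4 ÷ (1/71) = 284.0000
κ_2(A)·‖δb‖/‖b‖ = 0.3463
solve Ax = b  →  x = [-0.6772 0.7579 -0.1500]
‖b‖₂ = 2.2361 and ‖x‖₂ = 1.0274
δb = ε·‖b‖·d = [0.0013 -0.0023 0.0006]; solving A·Δx = δb gives ‖Δx‖ = 0.1936
realised ‖Δx‖/‖x‖ = 0.1885
realised/bound (from unrounded values) ≈ 0.5441

0.1885
0.3463


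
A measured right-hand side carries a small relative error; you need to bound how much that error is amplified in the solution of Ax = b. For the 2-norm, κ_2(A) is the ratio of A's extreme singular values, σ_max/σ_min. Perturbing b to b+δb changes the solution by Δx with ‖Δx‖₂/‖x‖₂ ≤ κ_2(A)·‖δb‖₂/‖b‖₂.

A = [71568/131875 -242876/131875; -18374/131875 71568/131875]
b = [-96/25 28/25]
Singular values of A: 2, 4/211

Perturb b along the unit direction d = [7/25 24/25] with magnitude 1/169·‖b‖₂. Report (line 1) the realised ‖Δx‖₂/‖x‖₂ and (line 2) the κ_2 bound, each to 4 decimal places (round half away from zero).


0.6243
0.6243

largest singular value 2, smallest 4/211
condition number: 2 ÷ (4/211) = 105.5000
bound on ‖Δx‖/‖x‖: κ·ε = 105.5000·1/169 = 0.6243
solve Ax = b  →  x = [-0.5600 1.9200]
‖b‖ = 4.0000, ‖x‖ = 2.0000
re-solving with b+δb shifts x by Δx of norm 1.2485
dividing the unrounded norms, ‖Δx‖/‖x‖ = 0.6243
tightness: 0.6243 against a bound of 0.6243; the bound is attained (ratio 1)


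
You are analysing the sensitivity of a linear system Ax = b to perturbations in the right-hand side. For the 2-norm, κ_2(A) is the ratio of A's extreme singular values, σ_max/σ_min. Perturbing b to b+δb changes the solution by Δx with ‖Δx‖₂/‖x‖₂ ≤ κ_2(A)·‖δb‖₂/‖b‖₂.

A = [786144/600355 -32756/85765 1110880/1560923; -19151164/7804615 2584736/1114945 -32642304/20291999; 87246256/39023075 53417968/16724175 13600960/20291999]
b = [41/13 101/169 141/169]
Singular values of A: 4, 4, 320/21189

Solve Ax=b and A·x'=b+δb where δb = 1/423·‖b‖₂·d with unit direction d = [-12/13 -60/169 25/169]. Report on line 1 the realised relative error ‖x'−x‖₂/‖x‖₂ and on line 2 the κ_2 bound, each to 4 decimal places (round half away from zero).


from the listed singular values, σ₁ = 4, σ_n = 320/21189
κ_2(A) = 4 / (320/21189) = 264.8625
perturbation bound = 264.8625·1/423 = 0.6262
solve Ax = b  →  x = [90.0234 -25.9964 -175.1590]
2-norm of b is 3.3166; of x, 198.6472
δb = ε·‖b‖·d = [-0.0072 -0.0028 0.0012]; solving A·Δx = δb gives ‖Δx‖ = 0.5192
realised ‖Δx‖/‖x‖ = 0.0026
realised/bound (from unrounded values) ≈ 0.0042

0.0026
0.6262


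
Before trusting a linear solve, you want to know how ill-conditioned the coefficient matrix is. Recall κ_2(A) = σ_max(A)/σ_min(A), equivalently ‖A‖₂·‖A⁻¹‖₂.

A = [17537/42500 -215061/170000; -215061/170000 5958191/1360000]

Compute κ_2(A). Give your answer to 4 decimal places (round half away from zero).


M = AᵀA = [81875161/46240000 -2243301291/369920000; -2243301291/369920000 61536190321/2959360000]. tr(M)=106841921/4734976, det(M)=3258025/75759616
λ_max, λ_min = (106841921/4734976 ± √11411339415424641/22419997720576)/2 = 361/16, 9025/4734976
κ_2(A) = √(λ_max/λ_min) = √((361/16) / (9025/4734976)) = 108.8000

108.8000


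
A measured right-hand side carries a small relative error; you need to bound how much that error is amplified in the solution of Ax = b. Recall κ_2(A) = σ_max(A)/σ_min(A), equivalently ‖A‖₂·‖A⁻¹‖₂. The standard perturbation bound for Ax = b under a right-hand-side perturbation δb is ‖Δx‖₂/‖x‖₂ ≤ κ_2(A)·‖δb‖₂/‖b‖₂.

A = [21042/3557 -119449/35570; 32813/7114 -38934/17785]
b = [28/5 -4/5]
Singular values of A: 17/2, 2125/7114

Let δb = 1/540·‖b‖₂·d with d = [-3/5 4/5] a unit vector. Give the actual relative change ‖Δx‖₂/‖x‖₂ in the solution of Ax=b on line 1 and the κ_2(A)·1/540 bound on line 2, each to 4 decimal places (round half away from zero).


largest singular value 17/2, smallest 2125/7114
κ_2(A) = (17/2) / (2125/7114) = 28.4560
worst-case relative error ≤ 28.4560 × 1/540 = 0.0527
solve Ax = b  →  x = [-5.8864 -12.0371]
‖b‖ = 5.6569, ‖x‖ = 13.3993
δb = ε·‖b‖·d = [-0.0063 0.0084]; solving A·Δx = δb gives ‖Δx‖ = 0.0351
relative error = 0.0026
tightness: 0.0026 against a bound of 0.0527 (unrounded ratio ≈ 0.0497)

0.0026
0.0527


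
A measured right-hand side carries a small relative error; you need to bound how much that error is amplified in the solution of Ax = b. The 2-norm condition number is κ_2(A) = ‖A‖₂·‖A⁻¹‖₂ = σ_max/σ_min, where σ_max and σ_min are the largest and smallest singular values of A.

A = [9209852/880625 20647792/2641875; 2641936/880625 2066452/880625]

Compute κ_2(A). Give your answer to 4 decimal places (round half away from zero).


169.0800

AᵀA = [146881919504/1240800625 330466256384/3722401875; 330466256384/3722401875 743621326864/11167205625]; tr = 82622344096/446688225, det = 21381376/17867529
eigenvalues of AᵀA: λ = (tr ± √(tr²−4·det))/2 = 4624/25, 115600/17867529
κ_2(A) = √(λ_max/λ_min) = √((4624/25) / (115600/17867529)) = 169.0800


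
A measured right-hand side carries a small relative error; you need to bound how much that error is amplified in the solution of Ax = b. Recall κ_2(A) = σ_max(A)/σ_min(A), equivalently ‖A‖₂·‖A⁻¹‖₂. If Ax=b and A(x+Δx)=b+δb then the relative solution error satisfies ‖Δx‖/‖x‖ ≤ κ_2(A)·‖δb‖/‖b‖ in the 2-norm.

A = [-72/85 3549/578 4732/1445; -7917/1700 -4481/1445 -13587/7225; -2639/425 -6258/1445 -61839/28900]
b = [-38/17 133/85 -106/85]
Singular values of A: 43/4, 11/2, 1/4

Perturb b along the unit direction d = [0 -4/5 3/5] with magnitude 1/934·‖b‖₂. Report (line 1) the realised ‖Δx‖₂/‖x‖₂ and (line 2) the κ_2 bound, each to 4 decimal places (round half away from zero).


from the listed singular values, σ₁ = 43/4, σ_n = 1/4
condition number: (43/4) ÷ (1/4) = 43.0000
perturbation bound = 43.0000·1/934 = 0.0460
solve Ax = b  →  x = [0.2351 3.5065 -7.1965]
2-norm of b is 3.0000; of x, 8.0088
Δx = A⁻¹·δb where δb = 1/934·3.0000·d; ‖Δx‖ = 0.0128
realised ‖Δx‖/‖x‖ = 0.0016
realised/bound (from unrounded values) ≈ 0.0348

0.0016
0.0460


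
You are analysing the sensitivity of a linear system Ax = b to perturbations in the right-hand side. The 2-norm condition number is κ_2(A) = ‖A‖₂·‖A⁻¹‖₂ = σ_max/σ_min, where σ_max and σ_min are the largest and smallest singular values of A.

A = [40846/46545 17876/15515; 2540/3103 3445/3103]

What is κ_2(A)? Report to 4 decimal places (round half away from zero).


M = AᵀA = [3709876/2576025 1648556/858675; 1648556/858675 732761/286225]. tr(M)=412189/103041, det(M)=100/103041
solving λ² − 412189/103041·λ + 100/103041 = 0 gives λ = 4, 25/103041
κ = σ_max/σ_min = 2/(5/321) = 128.4000

128.4000


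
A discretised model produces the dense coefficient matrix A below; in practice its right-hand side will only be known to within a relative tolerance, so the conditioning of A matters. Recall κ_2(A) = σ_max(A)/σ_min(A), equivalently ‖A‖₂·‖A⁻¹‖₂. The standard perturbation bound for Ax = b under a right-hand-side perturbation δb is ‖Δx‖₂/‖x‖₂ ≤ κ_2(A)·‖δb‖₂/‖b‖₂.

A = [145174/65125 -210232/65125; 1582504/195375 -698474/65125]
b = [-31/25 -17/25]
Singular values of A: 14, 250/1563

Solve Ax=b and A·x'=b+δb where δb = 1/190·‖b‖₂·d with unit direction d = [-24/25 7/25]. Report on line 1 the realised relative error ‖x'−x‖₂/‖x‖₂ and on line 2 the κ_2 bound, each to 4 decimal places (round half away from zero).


σ_max = 14, σ_min = 250/1563
condition number: 14 ÷ (250/1563) = 87.5280
worst-case relative error ≤ 87.5280 × 1/190 = 0.4607
solve Ax = b  →  x = [4.9587 3.8083]
‖b‖₂ = 1.4142 and ‖x‖₂ = 6.2524
with δb = [-0.0071 0.0021], A·Δx = δb → ‖Δx‖ = 0.0465
relative error = 0.0074
so the bound overstates the realised error by a factor of ≈ 61.8957 (computed from the unrounded values)

0.0074
0.4607


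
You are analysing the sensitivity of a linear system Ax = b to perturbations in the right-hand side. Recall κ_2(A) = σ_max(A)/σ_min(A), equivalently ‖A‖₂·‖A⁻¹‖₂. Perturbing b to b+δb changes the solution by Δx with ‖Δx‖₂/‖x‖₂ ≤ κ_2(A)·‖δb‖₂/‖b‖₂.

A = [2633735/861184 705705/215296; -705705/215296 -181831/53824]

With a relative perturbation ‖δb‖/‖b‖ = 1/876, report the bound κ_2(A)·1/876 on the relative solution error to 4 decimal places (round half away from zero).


M = AᵀA = [17722797625/881852416 4651301655/220463104; 4651301655/220463104 1221188761/55115776]. tr(M)=44306561/1048576, det(M)=714025/4194304
eigenvalues of AᵀA: λ = (tr ± √(tr²−4·det))/2 = 169/4, 4225/1048576
σ_max=√(169/4)=(13/2), σ_min=√(4225/1048576)=(65/1024) → κ = 102.4000
perturbation bound = 102.4000·1/876 = 0.1169

0.1169


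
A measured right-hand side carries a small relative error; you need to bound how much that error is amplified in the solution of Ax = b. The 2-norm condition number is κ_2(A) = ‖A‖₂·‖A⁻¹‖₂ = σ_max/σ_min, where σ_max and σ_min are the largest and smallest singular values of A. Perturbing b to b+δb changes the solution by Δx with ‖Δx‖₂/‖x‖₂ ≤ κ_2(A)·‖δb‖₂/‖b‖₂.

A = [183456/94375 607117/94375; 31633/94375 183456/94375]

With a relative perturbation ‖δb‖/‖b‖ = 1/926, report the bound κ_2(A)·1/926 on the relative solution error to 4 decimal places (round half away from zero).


0.0326

M = AᵀA = [55450801/14250625 187492032/14250625; 187492032/14250625 643595449/14250625]. tr(M)=1118474/22801, det(M)=60025/22801
eigenvalues of AᵀA: λ = (tr ± √(tr²−4·det))/2 = 49, 1225/22801
so κ_2 = √(49 / (1225/22801)) = 30.2000
bound on ‖Δx‖/‖x‖: κ·ε = 30.2000·1/926 = 0.0326


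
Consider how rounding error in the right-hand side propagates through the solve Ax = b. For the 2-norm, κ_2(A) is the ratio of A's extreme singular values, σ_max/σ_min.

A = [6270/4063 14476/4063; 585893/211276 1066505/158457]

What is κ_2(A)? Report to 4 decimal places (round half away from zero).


134.4375

M = AᵀA = [1555614841/154455184 2799059725/115841388; 2799059725/115841388 5038634689/86881041]. tr(M)=559873897/8225424, det(M)=14641/57121
char-poly roots: 1089/16 and 1936/514089
κ = σ_max/σ_min = (33/4)/(44/717) = 134.4375


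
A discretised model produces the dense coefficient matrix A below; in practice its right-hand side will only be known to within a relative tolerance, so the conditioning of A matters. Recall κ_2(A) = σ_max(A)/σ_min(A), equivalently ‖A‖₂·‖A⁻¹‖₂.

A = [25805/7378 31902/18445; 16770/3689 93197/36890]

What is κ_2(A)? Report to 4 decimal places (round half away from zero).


43.4000

M = AᵀA = [1790829625/54434884 238614480/13608721; 238614480/13608721 510265249/54434884]. tr(M)=3981133/94178, det(M)=714025/753424
λ_max, λ_min = (3981133/94178 ± √3953949310116/2217373921)/2 = 169/4, 4225/188356
σ_max=√(169/4)=(13/2), σ_min=√(4225/188356)=(65/434) → κ = 43.4000


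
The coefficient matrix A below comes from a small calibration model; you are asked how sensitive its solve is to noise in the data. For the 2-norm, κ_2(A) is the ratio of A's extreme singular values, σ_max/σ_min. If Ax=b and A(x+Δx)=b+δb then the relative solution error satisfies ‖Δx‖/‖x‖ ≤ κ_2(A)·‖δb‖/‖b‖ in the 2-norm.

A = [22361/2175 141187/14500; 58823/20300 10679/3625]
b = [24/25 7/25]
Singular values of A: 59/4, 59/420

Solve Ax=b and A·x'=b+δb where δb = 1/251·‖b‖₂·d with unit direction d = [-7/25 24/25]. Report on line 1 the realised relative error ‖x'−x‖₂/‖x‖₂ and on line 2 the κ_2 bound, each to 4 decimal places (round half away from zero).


from the listed singular values, σ₁ = 59/4, σ_n = 59/420
condition number: (59/4) ÷ (59/420) = 105.0000
worst-case relative error ≤ 105.0000 × 1/251 = 0.4183
solve Ax = b  →  x = [0.0491 0.0468]
‖b‖ = 1.0000, ‖x‖ = 0.0678
with δb = [-0.0011 0.0038], A·Δx = δb → ‖Δx‖ = 0.0284
realised ‖Δx‖/‖x‖ = 0.4183
so the bound is sharp here: realised error equals the bound

0.4183
0.4183


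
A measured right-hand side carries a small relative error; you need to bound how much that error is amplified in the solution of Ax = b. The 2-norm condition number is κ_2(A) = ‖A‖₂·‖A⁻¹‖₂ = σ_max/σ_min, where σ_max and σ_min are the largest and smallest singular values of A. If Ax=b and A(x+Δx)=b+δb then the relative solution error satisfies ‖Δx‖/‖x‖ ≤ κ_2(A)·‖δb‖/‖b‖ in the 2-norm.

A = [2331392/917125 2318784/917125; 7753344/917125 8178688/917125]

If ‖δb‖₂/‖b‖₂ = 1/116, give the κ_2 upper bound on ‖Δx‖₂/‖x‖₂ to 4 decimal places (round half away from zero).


1.0905

M = AᵀA = [104879570944/1345789225 4404363264/53831569; 4404363264/53831569 115628314624/1345789225]. tr(M)=262197248/1600225, det(M)=67108864/40005625
solving λ² − 262197248/1600225·λ + 67108864/40005625 = 0 gives λ = 4096/25, 16384/1600225
σ_max=√(4096/25)=(64/5), σ_min=√(16384/1600225)=(128/1265) → κ = 126.5000
worst-case relative error ≤ 126.5000 × 1/116 = 1.0905


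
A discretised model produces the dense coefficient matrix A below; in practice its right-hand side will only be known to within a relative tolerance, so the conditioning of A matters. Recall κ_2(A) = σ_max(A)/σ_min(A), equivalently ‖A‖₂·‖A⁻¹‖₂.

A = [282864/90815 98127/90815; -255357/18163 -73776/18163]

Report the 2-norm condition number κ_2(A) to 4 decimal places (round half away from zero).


88.6000

M = AᵀA = [1017365841/4906225 296690688/4906225; 296690688/4906225 86675409/4906225]. tr(M)=44161650/196249, det(M)=1265625/196249
λ_max, λ_min = (44161650/196249 ± √1949257820160000/38513670001)/2 = 225, 5625/196249
so κ_2 = √(225 / (5625/196249)) = 88.6000


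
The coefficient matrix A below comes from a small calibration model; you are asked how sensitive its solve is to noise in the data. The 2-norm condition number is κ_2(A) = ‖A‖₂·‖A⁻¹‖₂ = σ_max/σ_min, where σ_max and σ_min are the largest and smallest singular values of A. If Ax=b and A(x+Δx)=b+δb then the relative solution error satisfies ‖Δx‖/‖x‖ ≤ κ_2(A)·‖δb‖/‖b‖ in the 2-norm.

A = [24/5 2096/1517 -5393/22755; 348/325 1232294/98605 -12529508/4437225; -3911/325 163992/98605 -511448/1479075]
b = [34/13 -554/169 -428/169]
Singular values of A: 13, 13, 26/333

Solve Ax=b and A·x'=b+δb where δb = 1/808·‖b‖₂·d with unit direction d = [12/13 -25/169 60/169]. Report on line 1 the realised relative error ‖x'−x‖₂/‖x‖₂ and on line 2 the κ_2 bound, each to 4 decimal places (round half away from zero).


σ_max = 13, σ_min = 26/333
κ_2(A) = 13 / (26/333) = 166.5000
perturbation bound = 166.5000·1/808 = 0.2061
solve Ax = b  →  x = [0.2338 5.3767 25.0460]
‖b‖ = 4.8990, ‖x‖ = 25.6177
with δb = [0.0056 -0.0009 0.0022], A·Δx = δb → ‖Δx‖ = 0.0777
dividing the unrounded norms, ‖Δx‖/‖x‖ = 0.0030
so the bound overstates the realised error by a factor of ≈ 67.9795 (computed from the unrounded values)

0.0030
0.2061


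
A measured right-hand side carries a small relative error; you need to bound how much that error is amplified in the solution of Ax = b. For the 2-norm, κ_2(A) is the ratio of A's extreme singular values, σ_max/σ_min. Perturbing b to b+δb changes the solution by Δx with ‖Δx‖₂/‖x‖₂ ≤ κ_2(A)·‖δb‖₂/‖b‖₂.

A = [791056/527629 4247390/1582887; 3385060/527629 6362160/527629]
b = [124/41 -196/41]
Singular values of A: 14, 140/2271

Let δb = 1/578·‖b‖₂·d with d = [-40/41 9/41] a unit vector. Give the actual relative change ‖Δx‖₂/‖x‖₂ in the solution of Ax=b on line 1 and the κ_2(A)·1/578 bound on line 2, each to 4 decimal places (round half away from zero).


largest singular value 14, smallest 140/2271
κ = σ_max/σ_min = 14/(140/2271) = 227.1000
perturbation bound = 227.1000·1/578 = 0.3929
solve Ax = b  →  x = [57.1176 -30.7866]
‖b‖₂ = 5.6569 and ‖x‖₂ = 64.8863
re-solving with b+δb shifts x by Δx of norm 0.1588
relative error = 0.0024
realised/bound (from unrounded values) ≈ 0.0062

0.0024
0.3929


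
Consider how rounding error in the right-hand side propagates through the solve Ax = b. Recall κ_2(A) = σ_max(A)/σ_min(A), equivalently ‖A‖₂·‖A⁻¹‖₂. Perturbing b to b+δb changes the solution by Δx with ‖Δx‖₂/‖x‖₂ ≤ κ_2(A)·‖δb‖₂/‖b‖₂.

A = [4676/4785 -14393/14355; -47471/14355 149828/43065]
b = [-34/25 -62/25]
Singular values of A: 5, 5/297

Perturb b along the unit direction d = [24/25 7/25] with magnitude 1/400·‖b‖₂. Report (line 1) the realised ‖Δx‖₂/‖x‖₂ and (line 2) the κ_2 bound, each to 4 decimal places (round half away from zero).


0.0035
0.7425

from the listed singular values, σ₁ = 5, σ_n = 5/297
κ = σ_max/σ_min = 5/(5/297) = 297.0000
worst-case relative error ≤ 297.0000 × 1/400 = 0.7425
solve Ax = b  →  x = [-85.7517 -82.2207]
2-norm of b is 2.8284; of x, 118.8007
with δb = [0.0068 0.0020], A·Δx = δb → ‖Δx‖ = 0.4200
realised ‖Δx‖/‖x‖ = 0.0035
tightness: 0.0035 against a bound of 0.7425 (unrounded ratio ≈ 0.0048)


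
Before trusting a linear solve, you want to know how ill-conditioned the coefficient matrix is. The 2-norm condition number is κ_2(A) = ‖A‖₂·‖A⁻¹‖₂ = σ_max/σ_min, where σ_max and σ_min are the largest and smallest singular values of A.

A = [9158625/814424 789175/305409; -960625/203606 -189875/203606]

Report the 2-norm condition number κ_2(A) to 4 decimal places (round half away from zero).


91.6800

form AᵀA = [583699515625/3924771904 16414496875/490596488; 16414496875/490596488 16660718125/2207684196] with trace 3283680625/21013056 and determinant 244140625/84052224
λ_max, λ_min = (3283680625/21013056 ± √10777428306375390625/441548522459136)/2 = 625/4, 390625/21013056
so κ_2 = √((625/4) / (390625/21013056)) = 91.6800


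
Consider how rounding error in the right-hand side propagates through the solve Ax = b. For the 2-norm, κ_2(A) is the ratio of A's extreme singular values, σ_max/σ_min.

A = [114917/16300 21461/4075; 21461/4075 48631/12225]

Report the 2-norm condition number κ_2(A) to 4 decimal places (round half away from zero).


391.2000

form AᵀA = [823004369/10627600 462935231/7970700; 462935231/7970700 260405794/5978025] with trace 462941281/3825936 and determinant 366025/3825936
char-poly roots: 121 and 3025/3825936
κ = σ_max/σ_min = 11/(55/1956) = 391.2000


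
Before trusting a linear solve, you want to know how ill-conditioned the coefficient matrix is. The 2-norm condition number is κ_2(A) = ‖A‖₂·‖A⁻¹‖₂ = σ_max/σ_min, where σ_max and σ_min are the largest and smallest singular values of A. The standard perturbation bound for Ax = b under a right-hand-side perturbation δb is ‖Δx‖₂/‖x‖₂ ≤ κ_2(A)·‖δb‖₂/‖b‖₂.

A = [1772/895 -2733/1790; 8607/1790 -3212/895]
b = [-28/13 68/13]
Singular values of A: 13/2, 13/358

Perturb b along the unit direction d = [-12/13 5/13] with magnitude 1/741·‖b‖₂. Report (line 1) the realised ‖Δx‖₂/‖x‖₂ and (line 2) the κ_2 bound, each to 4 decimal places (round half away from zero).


from the listed singular values, σ₁ = 13/2, σ_n = 13/358
κ_2(A) = (13/2) / (13/358) = 179.0000
bound on ‖Δx‖/‖x‖: κ·ε = 179.0000·1/741 = 0.2416
solve Ax = b  →  x = [66.5846 87.7538]
‖b‖ = 5.6569, ‖x‖ = 110.1556
re-solving with b+δb shifts x by Δx of norm 0.2102
relative error = 0.0019
realised/bound (from unrounded values) ≈ 0.0079

0.0019
0.2416
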